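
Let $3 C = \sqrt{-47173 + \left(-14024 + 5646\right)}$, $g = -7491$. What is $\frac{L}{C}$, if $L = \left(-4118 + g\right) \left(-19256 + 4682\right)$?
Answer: $- \frac{169189566 i \sqrt{55551}}{18517} \approx - 2.1535 \cdot 10^{6} i$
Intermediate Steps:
$L = 169189566$ ($L = \left(-4118 - 7491\right) \left(-19256 + 4682\right) = \left(-11609\right) \left(-14574\right) = 169189566$)
$C = \frac{i \sqrt{55551}}{3}$ ($C = \frac{\sqrt{-47173 + \left(-14024 + 5646\right)}}{3} = \frac{\sqrt{-47173 - 8378}}{3} = \frac{\sqrt{-55551}}{3} = \frac{i \sqrt{55551}}{3} \approx 78.564 i$)
$\frac{L}{C} = \frac{169189566}{\frac{1}{3} i \sqrt{55551}} = 169189566 \left(- \frac{i \sqrt{55551}}{18517}\right) = - \frac{169189566 i \sqrt{55551}}{18517}$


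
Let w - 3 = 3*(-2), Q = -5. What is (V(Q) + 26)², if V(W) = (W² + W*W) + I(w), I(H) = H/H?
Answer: 5929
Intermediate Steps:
w = -3 (w = 3 + 3*(-2) = 3 - 6 = -3)
I(H) = 1
V(W) = 1 + 2*W² (V(W) = (W² + W*W) + 1 = (W² + W²) + 1 = 2*W² + 1 = 1 + 2*W²)
(V(Q) + 26)² = ((1 + 2*(-5)²) + 26)² = ((1 + 2*25) + 26)² = ((1 + 50) + 26)² = (51 + 26)² = 77² = 5929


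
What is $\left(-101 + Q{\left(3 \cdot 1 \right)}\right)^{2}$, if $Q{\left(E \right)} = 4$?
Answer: $9409$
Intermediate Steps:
$\left(-101 + Q{\left(3 \cdot 1 \right)}\right)^{2} = \left(-101 + 4\right)^{2} = \left(-97\right)^{2} = 9409$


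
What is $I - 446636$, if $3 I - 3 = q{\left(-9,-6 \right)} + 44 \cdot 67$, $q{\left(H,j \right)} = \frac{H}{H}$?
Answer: $-445652$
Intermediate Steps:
$q{\left(H,j \right)} = 1$
$I = 984$ ($I = 1 + \frac{1 + 44 \cdot 67}{3} = 1 + \frac{1 + 2948}{3} = 1 + \frac{1}{3} \cdot 2949 = 1 + 983 = 984$)
$I - 446636 = 984 - 446636 = -445652$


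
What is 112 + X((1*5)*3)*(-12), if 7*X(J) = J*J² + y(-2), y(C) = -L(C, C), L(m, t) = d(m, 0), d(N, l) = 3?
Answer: -39680/7 ≈ -5668.6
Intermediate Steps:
L(m, t) = 3
y(C) = -3 (y(C) = -1*3 = -3)
X(J) = -3/7 + J³/7 (X(J) = (J*J² - 3)/7 = (J³ - 3)/7 = (-3 + J³)/7 = -3/7 + J³/7)
112 + X((1*5)*3)*(-12) = 112 + (-3/7 + ((1*5)*3)³/7)*(-12) = 112 + (-3/7 + (5*3)³/7)*(-12) = 112 + (-3/7 + (⅐)*15³)*(-12) = 112 + (-3/7 + (⅐)*3375)*(-12) = 112 + (-3/7 + 3375/7)*(-12) = 112 + (3372/7)*(-12) = 112 - 40464/7 = -39680/7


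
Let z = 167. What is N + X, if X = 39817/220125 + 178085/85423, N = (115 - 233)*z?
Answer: -370503856316534/18803737875 ≈ -19704.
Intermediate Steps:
N = -19706 (N = (115 - 233)*167 = -118*167 = -19706)
X = 42602248216/18803737875 (X = 39817*(1/220125) + 178085*(1/85423) = 39817/220125 + 178085/85423 = 42602248216/18803737875 ≈ 2.2656)
N + X = -19706 + 42602248216/18803737875 = -370503856316534/18803737875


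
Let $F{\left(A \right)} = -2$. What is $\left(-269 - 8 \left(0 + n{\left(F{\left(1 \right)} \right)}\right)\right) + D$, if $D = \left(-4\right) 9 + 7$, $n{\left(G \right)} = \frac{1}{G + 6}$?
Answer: $-300$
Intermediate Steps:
$n{\left(G \right)} = \frac{1}{6 + G}$
$D = -29$ ($D = -36 + 7 = -29$)
$\left(-269 - 8 \left(0 + n{\left(F{\left(1 \right)} \right)}\right)\right) + D = \left(-269 - 8 \left(0 + \frac{1}{6 - 2}\right)\right) - 29 = \left(-269 - 8 \left(0 + \frac{1}{4}\right)\right) - 29 = \left(-269 - 2\right) - 29 = -271 - 29 = -300$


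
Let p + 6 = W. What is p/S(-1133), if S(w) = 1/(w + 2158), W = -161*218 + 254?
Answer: -35721250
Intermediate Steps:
W = -34844 (W = -35098 + 254 = -34844)
S(w) = 1/(2158 + w)
p = -34850 (p = -6 - 34844 = -34850)
p/S(-1133) = -34850/(1/(2158 - 1133)) = -34850/(1/1025) = -34850/1/1025 = -34850*1025 = -35721250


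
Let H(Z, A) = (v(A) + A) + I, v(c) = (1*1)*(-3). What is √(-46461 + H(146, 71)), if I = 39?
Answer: 7*I*√946 ≈ 215.3*I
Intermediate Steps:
v(c) = -3 (v(c) = 1*(-3) = -3)
H(Z, A) = 36 + A (H(Z, A) = (-3 + A) + 39 = 36 + A)
√(-46461 + H(146, 71)) = √(-46461 + (36 + 71)) = √(-46461 + 107) = √(-46354) = 7*I*√946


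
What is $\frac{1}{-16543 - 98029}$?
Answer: $- \frac{1}{114572} \approx -8.7281 \cdot 10^{-6}$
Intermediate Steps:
$\frac{1}{-16543 - 98029} = \frac{1}{-114572} = - \frac{1}{114572}$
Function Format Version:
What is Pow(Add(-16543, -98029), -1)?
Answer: Rational(-1, 114572) ≈ -8.7281e-6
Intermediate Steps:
Pow(Add(-16543, -98029), -1) = Pow(-114572, -1) = Rational(-1, 114572)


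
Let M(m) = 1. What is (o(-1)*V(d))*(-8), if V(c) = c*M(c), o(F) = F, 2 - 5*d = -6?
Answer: 64/5 ≈ 12.800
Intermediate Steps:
d = 8/5 (d = ⅖ - ⅕*(-6) = ⅖ + 6/5 = 8/5 ≈ 1.6000)
V(c) = c (V(c) = c*1 = c)
(o(-1)*V(d))*(-8) = -1*8/5*(-8) = -8/5*(-8) = 64/5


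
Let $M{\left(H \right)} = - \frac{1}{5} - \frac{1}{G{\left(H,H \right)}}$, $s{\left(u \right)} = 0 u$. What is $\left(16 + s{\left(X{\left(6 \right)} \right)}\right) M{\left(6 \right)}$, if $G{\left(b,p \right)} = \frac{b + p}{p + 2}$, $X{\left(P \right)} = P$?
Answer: $- \frac{208}{15} \approx -13.867$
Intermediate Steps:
$G{\left(b,p \right)} = \frac{b + p}{2 + p}$
$s{\left(u \right)} = 0$
$M{\left(H \right)} = - \frac{1}{5} - \frac{2 + H}{2 H}$ ($M{\left(H \right)} = - \frac{1}{5} - \frac{1}{\frac{1}{2 + H} \left(H + H\right)} = \left(-1\right) \frac{1}{5} - \frac{1}{\frac{1}{2 + H} 2 H} = - \frac{1}{5} - \frac{1}{2 H \frac{1}{2 + H}} = - \frac{1}{5} - \frac{2 + H}{2 H}$)
$\left(16 + s{\left(X{\left(6 \right)} \right)}\right) M{\left(6 \right)} = \left(16 + 0\right) \left(- \frac{7}{10} - \frac{1}{6}\right) = 16 \left(- \frac{7}{10} - \frac{1}{6}\right) = 16 \left(- \frac{13}{15}\right) = - \frac{208}{15}$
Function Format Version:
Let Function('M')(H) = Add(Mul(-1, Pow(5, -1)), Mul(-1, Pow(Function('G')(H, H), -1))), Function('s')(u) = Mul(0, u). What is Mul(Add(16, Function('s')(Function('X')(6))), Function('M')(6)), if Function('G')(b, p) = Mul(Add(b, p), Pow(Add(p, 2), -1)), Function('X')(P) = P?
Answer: Rational(-208, 15) ≈ -13.867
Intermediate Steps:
Function('G')(b, p) = Mul(Pow(Add(2, p), -1), Add(b, p)) (Function('G')(b, p) = Mul(Add(b, p), Pow(Add(2, p), -1)) = Mul(Pow(Add(2, p), -1), Add(b, p)))
Function('s')(u) = 0
Function('M')(H) = Add(Rational(-1, 5), Mul(Rational(-1, 2), Pow(H, -1), Add(2, H))) (Function('M')(H) = Add(Mul(-1, Pow(5, -1)), Mul(-1, Pow(Mul(Pow(Add(2, H), -1), Add(H, H)), -1))) = Add(Mul(-1, Rational(1, 5)), Mul(-1, Pow(Mul(Pow(Add(2, H), -1), Mul(2, H)), -1))) = Add(Rational(-1, 5), Mul(-1, Pow(Mul(2, H, Pow(Add(2, H), -1)), -1))) = Add(Rational(-1, 5), Mul(-1, Mul(Rational(1, 2), Pow(H, -1), Add(2, H)))) = Add(Rational(-1, 5), Mul(Rational(-1, 2), Pow(H, -1), Add(2, H))))
Mul(Add(16, Function('s')(Function('X')(6))), Function('M')(6)) = Mul(Add(16, 0), Add(Rational(-7, 10), Mul(-1, Pow(6, -1)))) = Mul(16, Add(Rational(-7, 10), Mul(-1, Rational(1, 6)))) = Mul(16, Add(Rational(-7, 10), Rational(-1, 6))) = Mul(16, Rational(-13, 15)) = Rational(-208, 15)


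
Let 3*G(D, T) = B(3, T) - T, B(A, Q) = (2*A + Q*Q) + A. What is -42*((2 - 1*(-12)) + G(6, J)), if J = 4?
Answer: -882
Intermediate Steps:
B(A, Q) = Q**2 + 3*A (B(A, Q) = (2*A + Q**2) + A = (Q**2 + 2*A) + A = Q**2 + 3*A)
G(D, T) = 3 - T/3 + T**2/3 (G(D, T) = ((T**2 + 3*3) - T)/3 = ((T**2 + 9) - T)/3 = ((9 + T**2) - T)/3 = (9 + T**2 - T)/3 = 3 - T/3 + T**2/3)
-42*((2 - 1*(-12)) + G(6, J)) = -42*((2 - 1*(-12)) + (3 - 1/3*4 + (1/3)*4**2)) = -42*((2 + 12) + (3 - 4/3 + (1/3)*16)) = -42*(14 + (3 - 4/3 + 16/3)) = -42*(14 + 7) = -42*21 = -882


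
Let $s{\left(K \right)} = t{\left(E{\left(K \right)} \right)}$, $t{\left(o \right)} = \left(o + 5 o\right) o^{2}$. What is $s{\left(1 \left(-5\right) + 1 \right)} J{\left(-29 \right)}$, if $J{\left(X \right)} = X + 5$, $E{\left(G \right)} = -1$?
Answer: $144$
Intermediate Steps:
$J{\left(X \right)} = 5 + X$
$t{\left(o \right)} = 6 o^{3}$ ($t{\left(o \right)} = 6 o o^{2} = 6 o^{3}$)
$s{\left(K \right)} = -6$ ($s{\left(K \right)} = 6 \left(-1\right)^{3} = 6 \left(-1\right) = -6$)
$s{\left(1 \left(-5\right) + 1 \right)} J{\left(-29 \right)} = - 6 \left(5 - 29\right) = \left(-6\right) \left(-24\right) = 144$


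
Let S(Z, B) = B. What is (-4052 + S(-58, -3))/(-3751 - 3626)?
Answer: 4055/7377 ≈ 0.54968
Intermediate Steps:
(-4052 + S(-58, -3))/(-3751 - 3626) = (-4052 - 3)/(-3751 - 3626) = -4055/(-7377) = -4055*(-1/7377) = 4055/7377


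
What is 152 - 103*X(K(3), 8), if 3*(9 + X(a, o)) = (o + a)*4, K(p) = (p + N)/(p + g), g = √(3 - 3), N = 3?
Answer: -883/3 ≈ -294.33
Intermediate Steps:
g = 0 (g = √0 = 0)
K(p) = (3 + p)/p (K(p) = (p + 3)/(p + 0) = (3 + p)/p)
X(a, o) = -9 + 4*a/3 + 4*o/3 (X(a, o) = -9 + ((o + a)*4)/3 = -9 + ((a + o)*4)/3 = -9 + (4*a + 4*o)/3 = -9 + (4*a/3 + 4*o/3) = -9 + 4*a/3 + 4*o/3)
152 - 103*X(K(3), 8) = 152 - 103*(-9 + 4*((3 + 3)/3)/3 + (4/3)*8) = 152 - 103*(-9 + 4*((⅓)*6)/3 + 32/3) = 152 - 103*(-9 + (4/3)*2 + 32/3) = 152 - 103*(-9 + 8/3 + 32/3) = 152 - 103*13/3 = 152 - 1339/3 = -883/3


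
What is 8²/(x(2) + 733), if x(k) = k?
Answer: 64/735 ≈ 0.087075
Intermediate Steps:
8²/(x(2) + 733) = 8²/(2 + 733) = 64/735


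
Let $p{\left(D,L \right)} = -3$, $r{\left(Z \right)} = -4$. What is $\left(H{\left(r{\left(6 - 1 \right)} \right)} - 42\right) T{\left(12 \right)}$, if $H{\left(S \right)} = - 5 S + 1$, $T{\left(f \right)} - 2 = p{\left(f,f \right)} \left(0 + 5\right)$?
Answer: $273$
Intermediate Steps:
$T{\left(f \right)} = -13$ ($T{\left(f \right)} = 2 - 3 \left(0 + 5\right) = 2 - 15 = -13$)
$H{\left(S \right)} = 1 - 5 S$
$\left(H{\left(r{\left(6 - 1 \right)} \right)} - 42\right) T{\left(12 \right)} = \left(\left(1 - -20\right) - 42\right) \left(-13\right) = \left(\left(1 + 20\right) - 42\right) \left(-13\right) = \left(21 - 42\right) \left(-13\right) = \left(-21\right) \left(-13\right) = 273$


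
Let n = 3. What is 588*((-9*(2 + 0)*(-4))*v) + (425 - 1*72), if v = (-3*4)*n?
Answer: -1523743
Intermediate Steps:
v = -36 (v = -3*4*3 = -12*3 = -36)
588*((-9*(2 + 0)*(-4))*v) + (425 - 1*72) = 588*(-9*(2 + 0)*(-4)*(-36)) + (425 - 1*72) = 588*(-18*(-4)*(-36)) + (425 - 72) = 588*(-9*(-8)*(-36)) + 353 = 588*(72*(-36)) + 353 = 588*(-2592) + 353 = -1524096 + 353 = -1523743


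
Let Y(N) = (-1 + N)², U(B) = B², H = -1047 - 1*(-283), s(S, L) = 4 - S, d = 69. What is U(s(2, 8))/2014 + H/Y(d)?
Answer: -190025/1164092 ≈ -0.16324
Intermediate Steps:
H = -764 (H = -1047 + 283 = -764)
U(s(2, 8))/2014 + H/Y(d) = (4 - 1*2)²/2014 - 764/(-1 + 69)² = (4 - 2)²*(1/2014) - 764/(68²) = 2²*(1/2014) - 764/4624 = 4*(1/2014) - 764*1/4624 = 2/1007 - 191/1156 = -190025/1164092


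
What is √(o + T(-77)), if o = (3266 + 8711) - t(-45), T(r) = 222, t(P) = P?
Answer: 2*√3061 ≈ 110.65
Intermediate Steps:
o = 12022 (o = (3266 + 8711) - 1*(-45) = 11977 + 45 = 12022)
√(o + T(-77)) = √(12022 + 222) = √12244 = 2*√3061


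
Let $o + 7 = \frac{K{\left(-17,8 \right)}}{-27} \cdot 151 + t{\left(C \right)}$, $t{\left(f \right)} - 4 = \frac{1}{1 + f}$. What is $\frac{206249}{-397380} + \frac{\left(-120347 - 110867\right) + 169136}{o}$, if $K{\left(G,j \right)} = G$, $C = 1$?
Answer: $- \frac{1333133043311}{1986502620} \approx -671.1$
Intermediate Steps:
$t{\left(f \right)} = 4 + \frac{1}{1 + f}$
$o = \frac{4999}{54}$ ($o = -7 + \left(- \frac{17}{-27} \cdot 151 + \frac{5 + 4 \cdot 1}{1 + 1}\right) = -7 + \left(\left(-17\right) \left(- \frac{1}{27}\right) 151 + \frac{5 + 4}{2}\right) = -7 + \left(\frac{17}{27} \cdot 151 + \frac{1}{2} \cdot 9\right) = -7 + \left(\frac{2567}{27} + \frac{9}{2}\right) = -7 + \frac{5377}{54} = \frac{4999}{54} \approx 92.574$)
$\frac{206249}{-397380} + \frac{\left(-120347 - 110867\right) + 169136}{o} = \frac{206249}{-397380} + \frac{\left(-120347 - 110867\right) + 169136}{\frac{4999}{54}} = 206249 \left(- \frac{1}{397380}\right) + \left(-231214 + 169136\right) \frac{54}{4999} = - \frac{206249}{397380} - \frac{3352212}{4999} = - \frac{1333133043311}{1986502620}$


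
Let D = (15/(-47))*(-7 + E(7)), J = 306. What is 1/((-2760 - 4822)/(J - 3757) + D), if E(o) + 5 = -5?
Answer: 9541/72727 ≈ 0.13119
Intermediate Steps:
E(o) = -10 (E(o) = -5 - 5 = -10)
D = 255/47 (D = (15/(-47))*(-7 - 10) = (15*(-1/47))*(-17) = -15/47*(-17) = 255/47 ≈ 5.4255)
1/((-2760 - 4822)/(J - 3757) + D) = 1/((-2760 - 4822)/(306 - 3757) + 255/47) = 1/(-7582/(-3451) + 255/47) = 1/(-7582*(-1/3451) + 255/47) = 1/(446/203 + 255/47) = 1/(72727/9541) = 9541/72727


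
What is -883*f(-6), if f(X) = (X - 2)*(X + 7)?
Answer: 7064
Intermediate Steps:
f(X) = (-2 + X)*(7 + X)
-883*f(-6) = -883*(-14 + (-6)**2 + 5*(-6)) = -883*(-14 + 36 - 30) = -883*(-8) = 7064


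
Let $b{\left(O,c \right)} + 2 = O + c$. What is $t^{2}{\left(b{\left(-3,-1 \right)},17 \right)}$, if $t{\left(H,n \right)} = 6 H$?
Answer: $1296$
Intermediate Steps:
$b{\left(O,c \right)} = -2 + O + c$ ($b{\left(O,c \right)} = -2 + \left(O + c\right) = -2 + O + c$)
$t^{2}{\left(b{\left(-3,-1 \right)},17 \right)} = \left(6 \left(-2 - 3 - 1\right)\right)^{2} = \left(6 \left(-6\right)\right)^{2} = \left(-36\right)^{2} = 1296$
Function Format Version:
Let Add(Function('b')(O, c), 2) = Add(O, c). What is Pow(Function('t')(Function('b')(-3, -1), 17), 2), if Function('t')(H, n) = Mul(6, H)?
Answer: 1296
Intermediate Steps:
Function('b')(O, c) = Add(-2, O, c) (Function('b')(O, c) = Add(-2, Add(O, c)) = Add(-2, O, c))
Pow(Function('t')(Function('b')(-3, -1), 17), 2) = Pow(Mul(6, Add(-2, -3, -1)), 2) = Pow(Mul(6, -6), 2) = Pow(-36, 2) = 1296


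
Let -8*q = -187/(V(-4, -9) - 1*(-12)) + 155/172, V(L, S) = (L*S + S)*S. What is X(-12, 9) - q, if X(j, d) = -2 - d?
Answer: -311677/28896 ≈ -10.786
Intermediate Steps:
V(L, S) = S*(S + L*S) (V(L, S) = (S + L*S)*S = S*(S + L*S))
q = -6179/28896 (q = -(-187/((-9)²*(1 - 4) - 1*(-12)) + 155/172)/8 = -(-187/(81*(-3) + 12) + 155*(1/172))/8 = -(-187/(-243 + 12) + 155/172)/8 = -(-187/(-231) + 155/172)/8 = -(-187*(-1/231) + 155/172)/8 = -(17/21 + 155/172)/8 = -⅛*6179/3612 = -6179/28896 ≈ -0.21384)
X(-12, 9) - q = (-2 - 1*9) - 1*(-6179/28896) = (-2 - 9) + 6179/28896 = -11 + 6179/28896 = -311677/28896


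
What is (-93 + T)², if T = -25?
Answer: 13924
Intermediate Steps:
(-93 + T)² = (-93 - 25)² = (-118)² = 13924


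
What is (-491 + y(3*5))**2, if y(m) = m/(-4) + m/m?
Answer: 3900625/16 ≈ 2.4379e+5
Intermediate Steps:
y(m) = 1 - m/4 (y(m) = m*(-1/4) + 1 = -m/4 + 1 = 1 - m/4)
(-491 + y(3*5))**2 = (-491 + (1 - 3*5/4))**2 = (-491 + (1 - 1/4*15))**2 = (-491 + (1 - 15/4))**2 = (-491 - 11/4)**2 = (-1975/4)**2 = 3900625/16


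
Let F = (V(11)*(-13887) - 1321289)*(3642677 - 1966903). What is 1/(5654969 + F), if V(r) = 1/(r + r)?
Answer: -11/24367572811656 ≈ -4.5142e-13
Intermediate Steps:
V(r) = 1/(2*r)
F = -24367635016315/11 (F = (((½)/11)*(-13887) - 1321289)*(3642677 - 1966903) = (((½)*(1/11))*(-13887) - 1321289)*1675774 = ((1/22)*(-13887) - 1321289)*1675774 = (-13887/22 - 1321289)*1675774 = -29082245/22*1675774 = -24367635016315/11 ≈ -2.2152e+12)
1/(5654969 + F) = 1/(5654969 - 24367635016315/11) = 1/(-24367572811656/11) = -11/24367572811656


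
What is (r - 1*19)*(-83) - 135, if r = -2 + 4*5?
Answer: -52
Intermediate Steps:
r = 18 (r = -2 + 20 = 18)
(r - 1*19)*(-83) - 135 = (18 - 1*19)*(-83) - 135 = (18 - 19)*(-83) - 135 = -1*(-83) - 135 = 83 - 135 = -52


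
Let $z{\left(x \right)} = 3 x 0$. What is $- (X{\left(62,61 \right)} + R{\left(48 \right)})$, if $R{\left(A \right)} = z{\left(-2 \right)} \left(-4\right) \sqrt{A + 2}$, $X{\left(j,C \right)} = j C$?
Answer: $-3782$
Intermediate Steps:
$z{\left(x \right)} = 0$
$X{\left(j,C \right)} = C j$
$R{\left(A \right)} = 0$ ($R{\left(A \right)} = 0 \left(-4\right) \sqrt{A + 2} = 0 \sqrt{2 + A} = 0$)
$- (X{\left(62,61 \right)} + R{\left(48 \right)}) = - (61 \cdot 62 + 0) = - (3782 + 0) = \left(-1\right) 3782 = -3782$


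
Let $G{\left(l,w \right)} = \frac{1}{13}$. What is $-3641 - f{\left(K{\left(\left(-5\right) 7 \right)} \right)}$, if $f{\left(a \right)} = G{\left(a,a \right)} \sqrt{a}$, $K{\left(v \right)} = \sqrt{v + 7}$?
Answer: $-3641 - \frac{\sqrt[4]{7} \left(1 + i\right)}{13} \approx -3641.1 - 0.12512 i$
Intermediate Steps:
$G{\left(l,w \right)} = \frac{1}{13}$
$K{\left(v \right)} = \sqrt{7 + v}$
$f{\left(a \right)} = \frac{\sqrt{a}}{13}$
$-3641 - f{\left(K{\left(\left(-5\right) 7 \right)} \right)} = -3641 - \frac{\sqrt{\sqrt{7 - 35}}}{13} = -3641 - \frac{\sqrt{\sqrt{-28}}}{13} = -3641 - \frac{\sqrt{2 i \sqrt{7}}}{13} = -3641 - \frac{\sqrt{2} \sqrt[4]{7} \sqrt{i}}{13}$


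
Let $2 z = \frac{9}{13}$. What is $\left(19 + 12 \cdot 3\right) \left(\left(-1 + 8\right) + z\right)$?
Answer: $\frac{10505}{26} \approx 404.04$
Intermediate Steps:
$z = \frac{9}{26}$ ($z = \frac{9 \cdot \frac{1}{13}}{2} = \frac{1}{2} \cdot \frac{9}{13} = \frac{9}{26} \approx 0.34615$)
$\left(19 + 12 \cdot 3\right) \left(\left(-1 + 8\right) + z\right) = \left(19 + 12 \cdot 3\right) \left(\left(-1 + 8\right) + \frac{9}{26}\right) = \left(19 + 36\right) \left(7 + \frac{9}{26}\right) = 55 \cdot \frac{191}{26} = \frac{10505}{26}$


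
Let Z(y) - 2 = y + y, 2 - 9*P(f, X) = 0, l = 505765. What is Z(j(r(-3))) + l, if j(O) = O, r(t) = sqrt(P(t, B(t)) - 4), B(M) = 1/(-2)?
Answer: 505767 + 2*I*sqrt(34)/3 ≈ 5.0577e+5 + 3.8873*I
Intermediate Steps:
B(M) = -1/2 (B(M) = 1*(-1/2) = -1/2)
P(f, X) = 2/9 (P(f, X) = 2/9 - 1/9*0 = 2/9 + 0 = 2/9)
r(t) = I*sqrt(34)/3 (r(t) = sqrt(2/9 - 4) = sqrt(-34/9) = I*sqrt(34)/3)
Z(y) = 2 + 2*y (Z(y) = 2 + (y + y) = 2 + 2*y)
Z(j(r(-3))) + l = (2 + 2*(I*sqrt(34)/3)) + 505765 = (2 + 2*I*sqrt(34)/3) + 505765 = 505767 + 2*I*sqrt(34)/3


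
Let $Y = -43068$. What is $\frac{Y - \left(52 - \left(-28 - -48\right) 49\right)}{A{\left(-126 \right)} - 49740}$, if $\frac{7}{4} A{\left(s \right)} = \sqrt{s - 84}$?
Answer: $\frac{61134605}{72160307} + \frac{2107 i \sqrt{210}}{216480921} \approx 0.84721 + 0.00014104 i$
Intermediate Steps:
$A{\left(s \right)} = \frac{4 \sqrt{-84 + s}}{7}$ ($A{\left(s \right)} = \frac{4 \sqrt{s - 84}}{7} = \frac{4 \sqrt{-84 + s}}{7}$)
$\frac{Y - \left(52 - \left(-28 - -48\right) 49\right)}{A{\left(-126 \right)} - 49740} = \frac{-43068 - \left(52 - \left(-28 - -48\right) 49\right)}{\frac{4 \sqrt{-84 - 126}}{7} - 49740} = \frac{-43068 - \left(52 - \left(-28 + 48\right) 49\right)}{\frac{4 \sqrt{-210}}{7} - 49740} = \frac{-43068 + \left(-52 + 20 \cdot 49\right)}{\frac{4 i \sqrt{210}}{7} - 49740} = \frac{-43068 + \left(-52 + 980\right)}{\frac{4 i \sqrt{210}}{7} - 49740} = \frac{-43068 + 928}{-49740 + \frac{4 i \sqrt{210}}{7}} = - \frac{42140}{-49740 + \frac{4 i \sqrt{210}}{7}}$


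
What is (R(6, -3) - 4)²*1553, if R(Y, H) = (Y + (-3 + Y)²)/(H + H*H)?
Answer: 13977/4 ≈ 3494.3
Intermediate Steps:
R(Y, H) = (Y + (-3 + Y)²)/(H + H²)
(R(6, -3) - 4)²*1553 = ((6 + (-3 + 6)²)/((-3)*(1 - 3)) - 4)²*1553 = (-⅓*(6 + 3²)/(-2) - 4)²*1553 = (-⅓*(-½)*(6 + 9) - 4)²*1553 = (-⅓*(-½)*15 - 4)²*1553 = (5/2 - 4)²*1553 = (-3/2)²*1553 = (9/4)*1553 = 13977/4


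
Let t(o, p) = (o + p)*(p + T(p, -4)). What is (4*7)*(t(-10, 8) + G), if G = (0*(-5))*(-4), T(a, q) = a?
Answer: -896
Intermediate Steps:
G = 0 (G = 0*(-4) = 0)
t(o, p) = 2*p*(o + p) (t(o, p) = (o + p)*(p + p) = (o + p)*(2*p) = 2*p*(o + p))
(4*7)*(t(-10, 8) + G) = (4*7)*(2*8*(-10 + 8) + 0) = 28*(2*8*(-2) + 0) = 28*(-32 + 0) = 28*(-32) = -896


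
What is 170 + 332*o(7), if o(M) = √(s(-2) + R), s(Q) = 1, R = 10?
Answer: 170 + 332*√11 ≈ 1271.1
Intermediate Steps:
o(M) = √11 (o(M) = √(1 + 10) = √11)
170 + 332*o(7) = 170 + 332*√11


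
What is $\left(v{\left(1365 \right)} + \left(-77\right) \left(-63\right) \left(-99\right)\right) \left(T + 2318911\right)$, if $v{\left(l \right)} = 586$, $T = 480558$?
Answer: $-1342801698947$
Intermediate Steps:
$\left(v{\left(1365 \right)} + \left(-77\right) \left(-63\right) \left(-99\right)\right) \left(T + 2318911\right) = \left(586 + \left(-77\right) \left(-63\right) \left(-99\right)\right) \left(480558 + 2318911\right) = \left(586 + 4851 \left(-99\right)\right) 2799469 = \left(586 - 480249\right) 2799469 = \left(-479663\right) 2799469 = -1342801698947$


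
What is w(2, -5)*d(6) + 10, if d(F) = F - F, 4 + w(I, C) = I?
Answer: 10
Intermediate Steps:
w(I, C) = -4 + I
d(F) = 0
w(2, -5)*d(6) + 10 = (-4 + 2)*0 + 10 = -2*0 + 10 = 0 + 10 = 10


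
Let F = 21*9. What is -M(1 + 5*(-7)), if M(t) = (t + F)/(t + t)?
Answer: 155/68 ≈ 2.2794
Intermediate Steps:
F = 189
M(t) = (189 + t)/(2*t) (M(t) = (t + 189)/(t + t) = (189 + t)/((2*t)) = (189 + t)*(1/(2*t)) = (189 + t)/(2*t))
-M(1 + 5*(-7)) = -(189 + (1 + 5*(-7)))/(2*(1 + 5*(-7))) = -(189 + (1 - 35))/(2*(1 - 35)) = -(189 - 34)/(2*(-34)) = -(-1)*155/(2*34) = -1*(-155/68) = 155/68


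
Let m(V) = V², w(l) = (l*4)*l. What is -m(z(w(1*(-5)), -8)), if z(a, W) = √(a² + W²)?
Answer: -10064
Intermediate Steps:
w(l) = 4*l² (w(l) = (4*l)*l = 4*l²)
z(a, W) = √(W² + a²)
-m(z(w(1*(-5)), -8)) = -(√((-8)² + (4*(1*(-5))²)²))² = -(√(64 + (4*(-5)²)²))² = -(√(64 + (4*25)²))² = -(√(64 + 100²))² = -(√(64 + 10000))² = -(√10064)² = -(4*√629)² = -1*10064 = -10064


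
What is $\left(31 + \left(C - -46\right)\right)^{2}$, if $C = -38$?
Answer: $1521$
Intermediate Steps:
$\left(31 + \left(C - -46\right)\right)^{2} = \left(31 - -8\right)^{2} = \left(31 + \left(-38 + 46\right)\right)^{2} = \left(31 + 8\right)^{2} = 39^{2} = 1521$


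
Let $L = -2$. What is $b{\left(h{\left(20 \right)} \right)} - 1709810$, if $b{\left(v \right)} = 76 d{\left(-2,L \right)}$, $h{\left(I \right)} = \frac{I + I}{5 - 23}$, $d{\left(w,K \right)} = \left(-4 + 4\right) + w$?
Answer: $-1709962$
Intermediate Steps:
$d{\left(w,K \right)} = w$ ($d{\left(w,K \right)} = 0 + w = w$)
$h{\left(I \right)} = - \frac{I}{9}$ ($h{\left(I \right)} = \frac{2 I}{-18} = 2 I \left(- \frac{1}{18}\right) = - \frac{I}{9}$)
$b{\left(v \right)} = -152$ ($b{\left(v \right)} = 76 \left(-2\right) = -152$)
$b{\left(h{\left(20 \right)} \right)} - 1709810 = -152 - 1709810 = -1709962$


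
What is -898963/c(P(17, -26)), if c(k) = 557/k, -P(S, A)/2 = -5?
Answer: -8989630/557 ≈ -16139.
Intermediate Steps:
P(S, A) = 10 (P(S, A) = -2*(-5) = 10)
-898963/c(P(17, -26)) = -898963/(557/10) = -898963/(557*(⅒)) = -898963/557/10 = -898963*10/557 = -8989630/557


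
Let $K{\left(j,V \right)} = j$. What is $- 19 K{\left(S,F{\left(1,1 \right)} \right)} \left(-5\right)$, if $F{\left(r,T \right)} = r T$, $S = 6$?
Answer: $570$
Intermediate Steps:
$F{\left(r,T \right)} = T r$
$- 19 K{\left(S,F{\left(1,1 \right)} \right)} \left(-5\right) = \left(-19\right) 6 \left(-5\right) = \left(-114\right) \left(-5\right) = 570$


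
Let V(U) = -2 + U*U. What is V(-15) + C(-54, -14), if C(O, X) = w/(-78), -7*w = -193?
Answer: 121565/546 ≈ 222.65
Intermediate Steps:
w = 193/7 (w = -⅐*(-193) = 193/7 ≈ 27.571)
C(O, X) = -193/546 (C(O, X) = (193/7)/(-78) = (193/7)*(-1/78) = -193/546)
V(U) = -2 + U²
V(-15) + C(-54, -14) = (-2 + (-15)²) - 193/546 = (-2 + 225) - 193/546 = 223 - 193/546 = 121565/546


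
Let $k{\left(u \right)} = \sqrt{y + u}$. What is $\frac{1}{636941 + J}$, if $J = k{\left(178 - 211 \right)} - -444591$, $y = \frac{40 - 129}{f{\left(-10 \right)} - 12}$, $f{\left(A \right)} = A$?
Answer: $\frac{23793704}{25733652275165} - \frac{7 i \sqrt{286}}{25733652275165} \approx 9.2461 \cdot 10^{-7} - 4.6002 \cdot 10^{-12} i$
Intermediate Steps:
$y = \frac{89}{22}$ ($y = \frac{40 - 129}{-10 - 12} = - \frac{89}{-22} = \left(-89\right) \left(- \frac{1}{22}\right) = \frac{89}{22} \approx 4.0455$)
$k{\left(u \right)} = \sqrt{\frac{89}{22} + u}$
$J = 444591 + \frac{7 i \sqrt{286}}{22}$ ($J = \frac{\sqrt{1958 + 484 \left(178 - 211\right)}}{22} - -444591 = \frac{\sqrt{1958 + 484 \left(-33\right)}}{22} + 444591 = \frac{\sqrt{1958 - 15972}}{22} + 444591 = \frac{\sqrt{-14014}}{22} + 444591 = \frac{7 i \sqrt{286}}{22} + 444591 = 444591 + \frac{7 i \sqrt{286}}{22} \approx 4.4459 \cdot 10^{5} + 5.3809 i$)
$\frac{1}{636941 + J} = \frac{1}{636941 + \left(444591 + \frac{7 i \sqrt{286}}{22}\right)} = \frac{1}{1081532 + \frac{7 i \sqrt{286}}{22}}$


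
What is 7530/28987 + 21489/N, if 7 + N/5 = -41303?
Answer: 310806619/1995754950 ≈ 0.15573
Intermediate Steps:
N = -206550 (N = -35 + 5*(-41303) = -35 - 206515 = -206550)
7530/28987 + 21489/N = 7530/28987 + 21489/(-206550) = 7530*(1/28987) + 21489*(-1/206550) = 7530/28987 - 7163/68850 = 310806619/1995754950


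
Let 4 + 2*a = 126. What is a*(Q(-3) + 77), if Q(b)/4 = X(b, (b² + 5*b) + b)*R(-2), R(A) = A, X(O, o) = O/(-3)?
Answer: 4209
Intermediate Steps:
X(O, o) = -O/3 (X(O, o) = O*(-⅓) = -O/3)
a = 61 (a = -2 + (½)*126 = -2 + 63 = 61)
Q(b) = 8*b/3 (Q(b) = 4*(-b/3*(-2)) = 4*(2*b/3) = 8*b/3)
a*(Q(-3) + 77) = 61*((8/3)*(-3) + 77) = 61*(-8 + 77) = 61*69 = 4209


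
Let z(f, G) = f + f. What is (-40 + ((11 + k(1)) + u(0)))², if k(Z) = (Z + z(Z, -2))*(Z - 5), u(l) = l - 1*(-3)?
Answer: 1444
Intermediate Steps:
u(l) = 3 + l (u(l) = l + 3 = 3 + l)
z(f, G) = 2*f
k(Z) = 3*Z*(-5 + Z) (k(Z) = (Z + 2*Z)*(Z - 5) = (3*Z)*(-5 + Z) = 3*Z*(-5 + Z))
(-40 + ((11 + k(1)) + u(0)))² = (-40 + ((11 + 3*1*(-5 + 1)) + (3 + 0)))² = (-40 + ((11 + 3*1*(-4)) + 3))² = (-40 + ((11 - 12) + 3))² = (-40 + (-1 + 3))² = (-40 + 2)² = (-38)² = 1444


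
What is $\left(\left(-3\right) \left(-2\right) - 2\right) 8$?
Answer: $32$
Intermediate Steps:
$\left(\left(-3\right) \left(-2\right) - 2\right) 8 = \left(6 - 2\right) 8 = 4 \cdot 8 = 32$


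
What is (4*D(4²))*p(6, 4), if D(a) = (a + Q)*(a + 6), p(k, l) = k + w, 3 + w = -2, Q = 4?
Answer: 1760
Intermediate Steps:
w = -5 (w = -3 - 2 = -5)
p(k, l) = -5 + k (p(k, l) = k - 5 = -5 + k)
D(a) = (4 + a)*(6 + a) (D(a) = (a + 4)*(a + 6) = (4 + a)*(6 + a))
(4*D(4²))*p(6, 4) = (4*(24 + (4²)² + 10*4²))*(-5 + 6) = (4*(24 + 16² + 10*16))*1 = (4*(24 + 256 + 160))*1 = (4*440)*1 = 1760*1 = 1760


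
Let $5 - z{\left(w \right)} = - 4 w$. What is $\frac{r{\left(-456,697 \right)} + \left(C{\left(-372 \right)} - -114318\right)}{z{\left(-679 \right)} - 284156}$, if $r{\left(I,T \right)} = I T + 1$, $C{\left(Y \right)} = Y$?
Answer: $\frac{203885}{286867} \approx 0.71073$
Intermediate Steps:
$z{\left(w \right)} = 5 + 4 w$ ($z{\left(w \right)} = 5 - - 4 w = 5 + 4 w$)
$r{\left(I,T \right)} = 1 + I T$
$\frac{r{\left(-456,697 \right)} + \left(C{\left(-372 \right)} - -114318\right)}{z{\left(-679 \right)} - 284156} = \frac{\left(1 - 317832\right) - -113946}{\left(5 + 4 \left(-679\right)\right) - 284156} = \frac{\left(1 - 317832\right) + \left(-372 + 114318\right)}{\left(5 - 2716\right) - 284156} = \frac{-317831 + 113946}{-2711 - 284156} = - \frac{203885}{-286867} = \left(-203885\right) \left(- \frac{1}{286867}\right) = \frac{203885}{286867}$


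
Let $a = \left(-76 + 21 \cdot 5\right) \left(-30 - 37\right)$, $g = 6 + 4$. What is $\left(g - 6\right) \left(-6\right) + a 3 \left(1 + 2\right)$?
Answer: $-17511$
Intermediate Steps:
$g = 10$
$a = -1943$ ($a = \left(-76 + 105\right) \left(-67\right) = 29 \left(-67\right) = -1943$)
$\left(g - 6\right) \left(-6\right) + a 3 \left(1 + 2\right) = \left(10 - 6\right) \left(-6\right) - 1943 \cdot 3 \left(1 + 2\right) = 4 \left(-6\right) - 1943 \cdot 3 \cdot 3 = -24 - 17487 = -17511$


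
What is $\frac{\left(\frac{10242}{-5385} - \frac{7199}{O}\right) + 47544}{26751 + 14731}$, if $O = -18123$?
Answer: $\frac{1546594692323}{1349442023370} \approx 1.1461$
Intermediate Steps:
$\frac{\left(\frac{10242}{-5385} - \frac{7199}{O}\right) + 47544}{26751 + 14731} = \frac{\left(\frac{10242}{-5385} - \frac{7199}{-18123}\right) + 47544}{26751 + 14731} = \frac{\left(10242 \left(- \frac{1}{5385}\right) - - \frac{7199}{18123}\right) + 47544}{41482} = \left(\left(- \frac{3414}{1795} + \frac{7199}{18123}\right) + 47544\right) \frac{1}{41482} = \left(- \frac{48949717}{32530785} + 47544\right) \frac{1}{41482} = \frac{1546594692323}{32530785} \cdot \frac{1}{41482} = \frac{1546594692323}{1349442023370}$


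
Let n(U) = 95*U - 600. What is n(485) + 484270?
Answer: 529745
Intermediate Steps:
n(U) = -600 + 95*U
n(485) + 484270 = (-600 + 95*485) + 484270 = (-600 + 46075) + 484270 = 45475 + 484270 = 529745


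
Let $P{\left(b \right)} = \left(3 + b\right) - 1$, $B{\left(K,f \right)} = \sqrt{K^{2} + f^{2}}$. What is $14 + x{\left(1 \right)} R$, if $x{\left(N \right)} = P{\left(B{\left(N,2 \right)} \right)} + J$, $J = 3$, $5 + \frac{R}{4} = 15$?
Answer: $214 + 40 \sqrt{5} \approx 303.44$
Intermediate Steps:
$R = 40$ ($R = -20 + 4 \cdot 15 = -20 + 60 = 40$)
$P{\left(b \right)} = 2 + b$
$x{\left(N \right)} = 5 + \sqrt{4 + N^{2}}$ ($x{\left(N \right)} = \left(2 + \sqrt{N^{2} + 2^{2}}\right) + 3 = \left(2 + \sqrt{N^{2} + 4}\right) + 3 = \left(2 + \sqrt{4 + N^{2}}\right) + 3 = 5 + \sqrt{4 + N^{2}}$)
$14 + x{\left(1 \right)} R = 14 + \left(5 + \sqrt{4 + 1^{2}}\right) 40 = 14 + \left(5 + \sqrt{4 + 1}\right) 40 = 14 + \left(5 + \sqrt{5}\right) 40 = 14 + \left(200 + 40 \sqrt{5}\right) = 214 + 40 \sqrt{5}$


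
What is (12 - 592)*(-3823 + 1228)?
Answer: 1505100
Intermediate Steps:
(12 - 592)*(-3823 + 1228) = -580*(-2595) = 1505100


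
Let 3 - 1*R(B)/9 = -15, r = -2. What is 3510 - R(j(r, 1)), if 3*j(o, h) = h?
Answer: 3348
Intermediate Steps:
j(o, h) = h/3
R(B) = 162 (R(B) = 27 - 9*(-15) = 27 + 135 = 162)
3510 - R(j(r, 1)) = 3510 - 1*162 = 3510 - 162 = 3348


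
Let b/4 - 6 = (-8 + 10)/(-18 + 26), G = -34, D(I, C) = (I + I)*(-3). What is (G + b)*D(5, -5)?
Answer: 270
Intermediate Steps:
D(I, C) = -6*I (D(I, C) = (2*I)*(-3) = -6*I)
b = 25 (b = 24 + 4*((-8 + 10)/(-18 + 26)) = 24 + 4*(2/8) = 24 + 4*(2*(1/8)) = 24 + 4*(1/4) = 24 + 1 = 25)
(G + b)*D(5, -5) = (-34 + 25)*(-6*5) = -9*(-30) = 270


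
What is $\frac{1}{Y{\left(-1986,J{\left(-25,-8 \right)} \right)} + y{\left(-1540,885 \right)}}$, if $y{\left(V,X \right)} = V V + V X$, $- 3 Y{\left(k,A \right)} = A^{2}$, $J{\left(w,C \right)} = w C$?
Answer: $\frac{3}{2986100} \approx 1.0047 \cdot 10^{-6}$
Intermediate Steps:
$J{\left(w,C \right)} = C w$
$Y{\left(k,A \right)} = - \frac{A^{2}}{3}$
$y{\left(V,X \right)} = V^{2} + V X$
$\frac{1}{Y{\left(-1986,J{\left(-25,-8 \right)} \right)} + y{\left(-1540,885 \right)}} = \frac{1}{- \frac{\left(\left(-8\right) \left(-25\right)\right)^{2}}{3} - 1540 \left(-1540 + 885\right)} = \frac{1}{- \frac{200^{2}}{3} - -1008700} = \frac{1}{\left(- \frac{1}{3}\right) 40000 + 1008700} = \frac{1}{- \frac{40000}{3} + 1008700} = \frac{1}{\frac{2986100}{3}} = \frac{3}{2986100}$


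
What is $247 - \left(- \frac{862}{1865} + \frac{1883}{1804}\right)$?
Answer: $\frac{829064873}{3364460} \approx 246.42$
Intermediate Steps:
$247 - \left(- \frac{862}{1865} + \frac{1883}{1804}\right) = 247 - \frac{1956747}{3364460} = \frac{829064873}{3364460}$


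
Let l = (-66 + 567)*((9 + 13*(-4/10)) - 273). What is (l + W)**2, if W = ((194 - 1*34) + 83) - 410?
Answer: 455869382761/25 ≈ 1.8235e+10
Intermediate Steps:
W = -167 (W = ((194 - 34) + 83) - 410 = (160 + 83) - 410 = 243 - 410 = -167)
l = -674346/5 (l = 501*((9 + 13*(-4*1/10)) - 273) = 501*((9 + 13*(-2/5)) - 273) = 501*((9 - 26/5) - 273) = 501*(19/5 - 273) = 501*(-1346/5) = -674346/5 ≈ -1.3487e+5)
(l + W)**2 = (-674346/5 - 167)**2 = (-675181/5)**2 = 455869382761/25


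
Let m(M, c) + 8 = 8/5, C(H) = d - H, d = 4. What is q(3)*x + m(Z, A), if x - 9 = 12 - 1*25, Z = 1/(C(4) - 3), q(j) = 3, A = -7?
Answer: -92/5 ≈ -18.400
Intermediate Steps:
C(H) = 4 - H
Z = -⅓ (Z = 1/((4 - 1*4) - 3) = 1/((4 - 4) - 3) = 1/(0 - 3) = 1/(-3) = -⅓ ≈ -0.33333)
x = -4 (x = 9 + (12 - 1*25) = 9 + (12 - 25) = 9 - 13 = -4)
m(M, c) = -32/5 (m(M, c) = -8 + 8/5 = -32/5)
q(3)*x + m(Z, A) = 3*(-4) - 32/5 = -12 - 32/5 = -92/5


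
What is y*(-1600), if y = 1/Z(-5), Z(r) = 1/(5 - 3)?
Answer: -3200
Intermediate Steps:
Z(r) = 1/2
y = 2 (y = 1/(1/2) = 2)
y*(-1600) = 2*(-1600) = -3200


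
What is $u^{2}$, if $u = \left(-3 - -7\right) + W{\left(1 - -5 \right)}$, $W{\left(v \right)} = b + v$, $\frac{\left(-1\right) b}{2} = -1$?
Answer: $144$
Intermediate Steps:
$b = 2$ ($b = \left(-2\right) \left(-1\right) = 2$)
$W{\left(v \right)} = 2 + v$
$u = 12$ ($u = \left(-3 - -7\right) + \left(2 + \left(1 - -5\right)\right) = \left(-3 + 7\right) + \left(2 + \left(1 + 5\right)\right) = 4 + \left(2 + 6\right) = 4 + 8 = 12$)
$u^{2} = 12^{2} = 144$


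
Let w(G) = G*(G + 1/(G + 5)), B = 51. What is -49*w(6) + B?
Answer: -19137/11 ≈ -1739.7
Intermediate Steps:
w(G) = G*(G + 1/(5 + G))
-49*w(6) + B = -294*(1 + 6² + 5*6)/(5 + 6) + 51 = -294*(1 + 36 + 30)/11 + 51 = -294*67/11 + 51 = -49*402/11 + 51 = -19698/11 + 51 = -19137/11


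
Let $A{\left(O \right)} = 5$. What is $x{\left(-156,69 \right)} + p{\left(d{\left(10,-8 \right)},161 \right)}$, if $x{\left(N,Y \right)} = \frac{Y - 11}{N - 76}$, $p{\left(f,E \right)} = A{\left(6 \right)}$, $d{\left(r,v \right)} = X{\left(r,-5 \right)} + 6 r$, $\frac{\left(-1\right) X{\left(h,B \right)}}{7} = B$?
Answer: $\frac{19}{4} \approx 4.75$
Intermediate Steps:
$X{\left(h,B \right)} = - 7 B$
$d{\left(r,v \right)} = 35 + 6 r$ ($d{\left(r,v \right)} = \left(-7\right) \left(-5\right) + 6 r = 35 + 6 r$)
$p{\left(f,E \right)} = 5$
$x{\left(N,Y \right)} = \frac{-11 + Y}{-76 + N}$
$x{\left(-156,69 \right)} + p{\left(d{\left(10,-8 \right)},161 \right)} = \frac{-11 + 69}{-76 - 156} + 5 = \frac{1}{-232} \cdot 58 + 5 = \left(- \frac{1}{232}\right) 58 + 5 = - \frac{1}{4} + 5 = \frac{19}{4}$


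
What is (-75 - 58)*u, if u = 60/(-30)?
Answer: 266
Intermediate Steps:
u = -2 (u = 60*(-1/30) = -2)
(-75 - 58)*u = (-75 - 58)*(-2) = -133*(-2) = 266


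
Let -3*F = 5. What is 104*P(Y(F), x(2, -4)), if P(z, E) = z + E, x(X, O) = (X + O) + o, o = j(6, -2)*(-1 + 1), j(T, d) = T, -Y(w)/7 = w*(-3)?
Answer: -3848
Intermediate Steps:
F = -5/3 (F = -1/3*5 = -5/3 ≈ -1.6667)
Y(w) = 21*w (Y(w) = -7*w*(-3) = -(-21)*w = 21*w)
o = 0 (o = 6*(-1 + 1) = 6*0 = 0)
x(X, O) = O + X (x(X, O) = (X + O) + 0 = (O + X) + 0 = O + X)
P(z, E) = E + z
104*P(Y(F), x(2, -4)) = 104*((-4 + 2) + 21*(-5/3)) = 104*(-2 - 35) = 104*(-37) = -3848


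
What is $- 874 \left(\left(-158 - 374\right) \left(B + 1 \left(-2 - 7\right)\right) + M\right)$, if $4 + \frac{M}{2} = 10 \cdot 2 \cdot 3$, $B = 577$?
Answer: $264003936$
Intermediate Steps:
$M = 112$ ($M = -8 + 2 \cdot 10 \cdot 2 \cdot 3 = -8 + 2 \cdot 20 \cdot 3 = -8 + 2 \cdot 60 = -8 + 120 = 112$)
$- 874 \left(\left(-158 - 374\right) \left(B + 1 \left(-2 - 7\right)\right) + M\right) = - 874 \left(\left(-158 - 374\right) \left(577 + 1 \left(-2 - 7\right)\right) + 112\right) = - 874 \left(- 532 \left(577 + 1 \left(-9\right)\right) + 112\right) = - 874 \left(- 532 \left(577 - 9\right) + 112\right) = - 874 \left(\left(-532\right) 568 + 112\right) = - 874 \left(-302176 + 112\right) = \left(-874\right) \left(-302064\right) = 264003936$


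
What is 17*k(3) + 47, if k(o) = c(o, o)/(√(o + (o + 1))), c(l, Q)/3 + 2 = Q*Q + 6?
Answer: 47 + 663*√7/7 ≈ 297.59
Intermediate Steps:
c(l, Q) = 12 + 3*Q² (c(l, Q) = -6 + 3*(Q*Q + 6) = -6 + 3*(Q² + 6) = -6 + 3*(6 + Q²) = -6 + (18 + 3*Q²) = 12 + 3*Q²)
k(o) = (12 + 3*o²)/√(1 + 2*o) (k(o) = (12 + 3*o²)/(√(o + (o + 1))) = (12 + 3*o²)/(√(o + (1 + o))) = (12 + 3*o²)/(√(1 + 2*o)) = (12 + 3*o²)/√(1 + 2*o))
17*k(3) + 47 = 17*(3*(4 + 3²)/√(1 + 2*3)) + 47 = 17*(3*(4 + 9)/√(1 + 6)) + 47 = 17*(3*13/√7) + 47 = 17*(3*(√7/7)*13) + 47 = 17*(39*√7/7) + 47 = 663*√7/7 + 47 = 47 + 663*√7/7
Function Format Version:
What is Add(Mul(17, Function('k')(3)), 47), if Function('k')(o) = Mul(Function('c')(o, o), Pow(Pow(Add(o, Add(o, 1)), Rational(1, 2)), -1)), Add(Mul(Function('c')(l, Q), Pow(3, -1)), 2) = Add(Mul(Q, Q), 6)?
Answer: Add(47, Mul(Rational(663, 7), Pow(7, Rational(1, 2)))) ≈ 297.59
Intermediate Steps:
Function('c')(l, Q) = Add(12, Mul(3, Pow(Q, 2))) (Function('c')(l, Q) = Add(-6, Mul(3, Add(Mul(Q, Q), 6))) = Add(-6, Mul(3, Add(Pow(Q, 2), 6))) = Add(-6, Mul(3, Add(6, Pow(Q, 2)))) = Add(-6, Add(18, Mul(3, Pow(Q, 2)))) = Add(12, Mul(3, Pow(Q, 2))))
Function('k')(o) = Mul(Pow(Add(1, Mul(2, o)), Rational(-1, 2)), Add(12, Mul(3, Pow(o, 2)))) (Function('k')(o) = Mul(Add(12, Mul(3, Pow(o, 2))), Pow(Pow(Add(o, Add(o, 1)), Rational(1, 2)), -1)) = Mul(Add(12, Mul(3, Pow(o, 2))), Pow(Pow(Add(o, Add(1, o)), Rational(1, 2)), -1)) = Mul(Add(12, Mul(3, Pow(o, 2))), Pow(Pow(Add(1, Mul(2, o)), Rational(1, 2)), -1)) = Mul(Add(12, Mul(3, Pow(o, 2))), Pow(Add(1, Mul(2, o)), Rational(-1, 2))) = Mul(Pow(Add(1, Mul(2, o)), Rational(-1, 2)), Add(12, Mul(3, Pow(o, 2)))))
Add(Mul(17, Function('k')(3)), 47) = Add(Mul(17, Mul(3, Pow(Add(1, Mul(2, 3)), Rational(-1, 2)), Add(4, Pow(3, 2)))), 47) = Add(Mul(17, Mul(3, Pow(Add(1, 6), Rational(-1, 2)), Add(4, 9))), 47) = Add(Mul(17, Mul(3, Pow(7, Rational(-1, 2)), 13)), 47) = Add(Mul(17, Mul(3, Mul(Rational(1, 7), Pow(7, Rational(1, 2))), 13)), 47) = Add(Mul(17, Mul(Rational(39, 7), Pow(7, Rational(1, 2)))), 47) = Add(Mul(Rational(663, 7), Pow(7, Rational(1, 2))), 47) = Add(47, Mul(Rational(663, 7), Pow(7, Rational(1, 2))))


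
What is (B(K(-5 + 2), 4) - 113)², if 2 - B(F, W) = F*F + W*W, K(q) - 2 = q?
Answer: 16384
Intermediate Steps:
K(q) = 2 + q
B(F, W) = 2 - F² - W² (B(F, W) = 2 - (F*F + W*W) = 2 - (F² + W²) = 2 + (-F² - W²) = 2 - F² - W²)
(B(K(-5 + 2), 4) - 113)² = ((2 - (2 + (-5 + 2))² - 1*4²) - 113)² = ((2 - (2 - 3)² - 1*16) - 113)² = ((2 - 1*(-1)² - 16) - 113)² = ((2 - 1*1 - 16) - 113)² = ((2 - 1 - 16) - 113)² = (-15 - 113)² = (-128)² = 16384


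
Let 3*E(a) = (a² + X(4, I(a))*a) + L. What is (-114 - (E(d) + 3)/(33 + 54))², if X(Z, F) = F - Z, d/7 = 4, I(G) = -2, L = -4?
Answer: 11390625/841 ≈ 13544.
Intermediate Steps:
d = 28 (d = 7*4 = 28)
E(a) = -4/3 - 2*a + a²/3 (E(a) = ((a² + (-2 - 1*4)*a) - 4)/3 = ((a² + (-2 - 4)*a) - 4)/3 = ((a² - 6*a) - 4)/3 = (-4 + a² - 6*a)/3 = -4/3 - 2*a + a²/3)
(-114 - (E(d) + 3)/(33 + 54))² = (-114 - ((-4/3 - 2*28 + (⅓)*28²) + 3)/(33 + 54))² = (-114 - ((-4/3 - 56 + (⅓)*784) + 3)/87)² = (-114 - ((-4/3 - 56 + 784/3) + 3)/87)² = (-114 - (204 + 3)/87)² = (-114 - 207/87)² = (-114 - 1*69/29)² = (-114 - 69/29)² = (-3375/29)² = 11390625/841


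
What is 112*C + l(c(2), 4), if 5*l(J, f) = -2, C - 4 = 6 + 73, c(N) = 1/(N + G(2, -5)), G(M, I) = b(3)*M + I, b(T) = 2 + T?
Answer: 46478/5 ≈ 9295.6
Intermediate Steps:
G(M, I) = I + 5*M (G(M, I) = (2 + 3)*M + I = 5*M + I = I + 5*M)
c(N) = 1/(5 + N) (c(N) = 1/(N + (-5 + 5*2)) = 1/(N + (-5 + 10)) = 1/(N + 5) = 1/(5 + N))
C = 83 (C = 4 + (6 + 73) = 4 + 79 = 83)
l(J, f) = -⅖ (l(J, f) = (⅕)*(-2) = -⅖)
112*C + l(c(2), 4) = 112*83 - ⅖ = 9296 - ⅖ = 46478/5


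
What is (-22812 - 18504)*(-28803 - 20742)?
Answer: 2047001220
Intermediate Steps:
(-22812 - 18504)*(-28803 - 20742) = -41316*(-49545) = 2047001220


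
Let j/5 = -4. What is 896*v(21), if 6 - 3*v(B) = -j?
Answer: -12544/3 ≈ -4181.3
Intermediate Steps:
j = -20 (j = 5*(-4) = -20)
v(B) = -14/3 (v(B) = 2 - (-1)*(-20)/3 = 2 - ⅓*20 = 2 - 20/3 = -14/3)
896*v(21) = 896*(-14/3) = -12544/3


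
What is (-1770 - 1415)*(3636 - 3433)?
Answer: -646555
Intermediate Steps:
(-1770 - 1415)*(3636 - 3433) = -3185*203 = -646555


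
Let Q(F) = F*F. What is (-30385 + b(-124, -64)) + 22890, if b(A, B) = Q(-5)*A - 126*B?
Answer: -2531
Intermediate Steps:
Q(F) = F**2
b(A, B) = -126*B + 25*A (b(A, B) = (-5)**2*A - 126*B = 25*A - 126*B = -126*B + 25*A)
(-30385 + b(-124, -64)) + 22890 = (-30385 + (-126*(-64) + 25*(-124))) + 22890 = (-30385 + (8064 - 3100)) + 22890 = (-30385 + 4964) + 22890 = -25421 + 22890 = -2531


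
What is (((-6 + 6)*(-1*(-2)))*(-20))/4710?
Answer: 0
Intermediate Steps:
(((-6 + 6)*(-1*(-2)))*(-20))/4710 = ((0*2)*(-20))*(1/4710) = (0*(-20))*(1/4710) = 0*(1/4710) = 0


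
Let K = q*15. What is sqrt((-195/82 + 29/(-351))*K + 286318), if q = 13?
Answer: sqrt(17297782658)/246 ≈ 534.64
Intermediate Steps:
K = 195 (K = 13*15 = 195)
sqrt((-195/82 + 29/(-351))*K + 286318) = sqrt((-195/82 + 29/(-351))*195 + 286318) = sqrt((-195*1/82 + 29*(-1/351))*195 + 286318) = sqrt((-195/82 - 29/351)*195 + 286318) = sqrt(-70823/28782*195 + 286318) = sqrt(-354115/738 + 286318) = sqrt(210948569/738) = sqrt(17297782658)/246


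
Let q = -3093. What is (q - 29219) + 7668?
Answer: -24644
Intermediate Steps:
(q - 29219) + 7668 = (-3093 - 29219) + 7668 = -32312 + 7668 = -24644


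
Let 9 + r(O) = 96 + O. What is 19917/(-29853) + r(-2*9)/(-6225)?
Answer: -4668266/6882775 ≈ -0.67825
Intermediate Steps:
r(O) = 87 + O (r(O) = -9 + (96 + O) = 87 + O)
19917/(-29853) + r(-2*9)/(-6225) = 19917/(-29853) + (87 - 2*9)/(-6225) = 19917*(-1/29853) + (87 - 18)*(-1/6225) = -2213/3317 + 69*(-1/6225) = -2213/3317 - 23/2075 = -4668266/6882775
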